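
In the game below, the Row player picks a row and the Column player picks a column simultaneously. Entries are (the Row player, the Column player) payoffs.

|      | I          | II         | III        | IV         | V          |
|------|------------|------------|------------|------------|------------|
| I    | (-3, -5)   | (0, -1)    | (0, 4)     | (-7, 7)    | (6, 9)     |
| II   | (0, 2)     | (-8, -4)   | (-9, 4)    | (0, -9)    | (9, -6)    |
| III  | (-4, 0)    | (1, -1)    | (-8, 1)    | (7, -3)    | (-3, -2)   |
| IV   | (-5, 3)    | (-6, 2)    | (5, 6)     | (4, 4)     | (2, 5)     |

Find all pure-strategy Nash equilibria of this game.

(IV, III)

Find each player's best response to every opponent strategy; NE are the intersections.
The Row player's best responses — vs I: II (payoff 0); vs II: III (payoff 1); vs III: IV (payoff 5); vs IV: III (payoff 7); vs V: II (payoff 9).
The Column player's best responses — vs I: V (payoff 9); vs II: III (payoff 4); vs III: III (payoff 1); vs IV: III (payoff 6).
The only mutual best response is (IV, III); neither player gains by switching there.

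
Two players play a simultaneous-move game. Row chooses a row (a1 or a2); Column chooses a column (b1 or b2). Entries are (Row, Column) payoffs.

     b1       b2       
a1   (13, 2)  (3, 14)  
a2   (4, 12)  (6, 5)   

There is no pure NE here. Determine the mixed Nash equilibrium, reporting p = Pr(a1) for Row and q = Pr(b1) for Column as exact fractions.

p = 7/19, q = 1/4

Each player's mixing probability is pinned down by making the *other* player indifferent.
Column indifferent between b1 and b2: p·2 + (1−p)·12 = p·14 + (1−p)·5 ⟹ 12 + (-10)p = 5 + 9p ⟹ p = 7/19.
Row indifferent between a1 and a2: q·13 + (1−q)·3 = q·4 + (1−q)·6 ⟹ 3 + 10q = 6 + (-2)q ⟹ q = 1/4.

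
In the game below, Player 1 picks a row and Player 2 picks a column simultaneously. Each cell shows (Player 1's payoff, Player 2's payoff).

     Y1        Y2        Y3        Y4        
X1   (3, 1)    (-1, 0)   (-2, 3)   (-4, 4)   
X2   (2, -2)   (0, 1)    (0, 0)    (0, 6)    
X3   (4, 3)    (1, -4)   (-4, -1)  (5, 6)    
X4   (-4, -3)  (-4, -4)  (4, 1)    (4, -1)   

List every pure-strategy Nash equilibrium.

(X3, Y4) and (X4, Y3)

Find each player's best response to every opponent strategy; NE are the intersections.
Player 1's best responses — vs Y1: X3 (payoff 4); vs Y2: X3 (payoff 1); vs Y3: X4 (payoff 4); vs Y4: X3 (payoff 5).
Player 2's best responses — vs X1: Y4 (payoff 4); vs X2: Y4 (payoff 6); vs X3: Y4 (payoff 6); vs X4: Y3 (payoff 1).
Mutual best responses occur at (X3, Y4) and (X4, Y3); at each, neither player gains by switching.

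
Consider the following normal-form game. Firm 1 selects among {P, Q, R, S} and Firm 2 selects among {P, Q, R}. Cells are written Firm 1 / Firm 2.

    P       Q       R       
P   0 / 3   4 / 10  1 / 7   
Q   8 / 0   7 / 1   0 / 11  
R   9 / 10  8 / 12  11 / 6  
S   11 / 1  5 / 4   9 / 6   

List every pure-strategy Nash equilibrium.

Check mutual best responses: a cell is a NE iff neither player can gain by unilaterally deviating.
Firm 1's best responses — vs P: S (payoff 11); vs Q: R (payoff 8); vs R: R (payoff 11).
Firm 2's best responses — vs P: Q (payoff 10); vs Q: R (payoff 11); vs R: Q (payoff 12); vs S: R (payoff 6).
The only mutual best response is (R, Q); neither player gains by switching there.

(R, Q)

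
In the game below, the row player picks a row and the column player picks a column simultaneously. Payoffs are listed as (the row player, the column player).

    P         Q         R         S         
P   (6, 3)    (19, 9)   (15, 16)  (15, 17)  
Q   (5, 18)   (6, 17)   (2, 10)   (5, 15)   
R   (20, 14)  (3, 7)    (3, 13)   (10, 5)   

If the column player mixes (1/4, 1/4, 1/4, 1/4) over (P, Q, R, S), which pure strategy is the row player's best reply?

P

Compute the row player's expected payoff from each pure strategy against the given mix.
P: (1/4)·6 + (1/4)·19 + (1/4)·15 + (1/4)·15 = 55/4
Q: (1/4)·5 + (1/4)·6 + (1/4)·2 + (1/4)·5 = 9/2
R: (1/4)·20 + (1/4)·3 + (1/4)·3 + (1/4)·10 = 9
Highest expected payoff is 55/4, from P.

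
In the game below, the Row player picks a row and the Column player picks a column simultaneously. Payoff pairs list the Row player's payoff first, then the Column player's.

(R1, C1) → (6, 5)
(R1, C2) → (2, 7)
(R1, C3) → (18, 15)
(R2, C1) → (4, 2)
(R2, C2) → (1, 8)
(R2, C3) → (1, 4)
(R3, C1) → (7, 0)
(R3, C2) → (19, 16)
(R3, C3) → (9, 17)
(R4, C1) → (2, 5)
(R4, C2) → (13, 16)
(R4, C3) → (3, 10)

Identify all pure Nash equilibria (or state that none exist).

(R1, C3)

Find each player's best response to every opponent strategy; NE are the intersections.
The Row player's best responses — vs C1: R3 (payoff 7); vs C2: R3 (payoff 19); vs C3: R1 (payoff 18).
The Column player's best responses — vs R1: C3 (payoff 15); vs R2: C2 (payoff 8); vs R3: C3 (payoff 17); vs R4: C2 (payoff 16).
The only mutual best response is (R1, C3); neither player gains by switching there.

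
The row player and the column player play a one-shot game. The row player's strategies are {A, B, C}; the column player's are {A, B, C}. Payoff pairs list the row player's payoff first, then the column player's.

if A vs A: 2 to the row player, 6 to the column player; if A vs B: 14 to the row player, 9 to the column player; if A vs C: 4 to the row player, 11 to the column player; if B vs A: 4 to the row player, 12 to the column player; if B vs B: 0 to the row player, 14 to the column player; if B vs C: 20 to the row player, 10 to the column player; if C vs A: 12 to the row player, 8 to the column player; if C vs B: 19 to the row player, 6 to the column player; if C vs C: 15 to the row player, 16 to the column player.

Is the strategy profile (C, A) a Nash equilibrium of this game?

No

Holding the column player at A: the row player gets 12 from C, versus 2 from A, 4 from B. No profitable deviation for the row player.
Holding the row player at C: the column player gets 8 from A but could get 16 by switching to C. The column player has a profitable deviation.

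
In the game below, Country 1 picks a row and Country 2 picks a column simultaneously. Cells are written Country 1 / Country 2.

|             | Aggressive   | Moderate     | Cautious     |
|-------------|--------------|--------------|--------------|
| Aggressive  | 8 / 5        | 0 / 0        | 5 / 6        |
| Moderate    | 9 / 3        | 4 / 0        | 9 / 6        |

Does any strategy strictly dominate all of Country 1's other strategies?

A strategy is strictly dominant if it gives Country 1 a strictly higher payoff than every other strategy, against every choice by the opponent.
Moderate strictly dominates: vs Aggressive: 9 > 8; vs Moderate: 4 > 0; vs Cautious: 9 > 5.

Moderate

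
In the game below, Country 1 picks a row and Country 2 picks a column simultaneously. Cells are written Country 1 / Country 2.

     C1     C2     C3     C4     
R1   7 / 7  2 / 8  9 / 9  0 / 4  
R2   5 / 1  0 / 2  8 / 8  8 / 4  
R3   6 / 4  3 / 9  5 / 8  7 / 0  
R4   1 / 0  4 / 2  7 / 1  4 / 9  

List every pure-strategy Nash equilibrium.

Find each player's best response to every opponent strategy; NE are the intersections.
Country 1's best responses — vs C1: R1 (payoff 7); vs C2: R4 (payoff 4); vs C3: R1 (payoff 9); vs C4: R2 (payoff 8).
Country 2's best responses — vs R1: C3 (payoff 9); vs R2: C3 (payoff 8); vs R3: C2 (payoff 9); vs R4: C4 (payoff 9).
The only mutual best response is (R1, C3); neither player gains by switching there.

(R1, C3)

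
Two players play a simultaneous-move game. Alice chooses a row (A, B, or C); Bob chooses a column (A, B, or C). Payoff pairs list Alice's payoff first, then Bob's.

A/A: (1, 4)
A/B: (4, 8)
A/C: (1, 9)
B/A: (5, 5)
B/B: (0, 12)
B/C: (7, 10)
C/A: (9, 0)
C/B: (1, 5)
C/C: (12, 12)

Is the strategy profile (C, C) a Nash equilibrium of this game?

Holding Bob at C: Alice gets 12 from C, versus 1 from A, 7 from B. No profitable deviation for Alice.
Holding Alice at C: Bob gets 12 from C, versus 0 from A, 5 from B. No profitable deviation for Bob either.

Yes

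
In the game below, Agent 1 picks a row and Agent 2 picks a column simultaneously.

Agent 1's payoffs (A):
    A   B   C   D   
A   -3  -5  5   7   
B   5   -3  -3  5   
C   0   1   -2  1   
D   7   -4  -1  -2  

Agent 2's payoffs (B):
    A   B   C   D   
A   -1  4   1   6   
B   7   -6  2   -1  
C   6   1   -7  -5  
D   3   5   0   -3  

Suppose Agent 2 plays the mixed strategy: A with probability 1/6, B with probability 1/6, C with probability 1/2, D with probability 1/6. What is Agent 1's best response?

Agent 1's best reply maximizes expected payoff against the mix.
A: (1/6)·(-3) + (1/6)·(-5) + (1/2)·5 + (1/6)·7 = 7/3
B: (1/6)·5 + (1/6)·(-3) + (1/2)·(-3) + (1/6)·5 = -1/3
C: (1/6)·0 + (1/6)·1 + (1/2)·(-2) + (1/6)·1 = -2/3
D: (1/6)·7 + (1/6)·(-4) + (1/2)·(-1) + (1/6)·(-2) = -1/3
Highest expected payoff is 7/3, from A.

A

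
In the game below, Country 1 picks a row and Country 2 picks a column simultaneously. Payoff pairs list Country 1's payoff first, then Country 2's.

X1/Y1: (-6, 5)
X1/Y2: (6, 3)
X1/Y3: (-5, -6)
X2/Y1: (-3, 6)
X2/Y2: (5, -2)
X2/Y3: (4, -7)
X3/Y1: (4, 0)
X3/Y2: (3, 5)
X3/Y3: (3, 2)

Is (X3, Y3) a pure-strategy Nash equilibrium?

No

Holding Country 2 at Y3: Country 1 gets 3 from X3 but could get 4 by switching to X2. Country 1 has a profitable deviation.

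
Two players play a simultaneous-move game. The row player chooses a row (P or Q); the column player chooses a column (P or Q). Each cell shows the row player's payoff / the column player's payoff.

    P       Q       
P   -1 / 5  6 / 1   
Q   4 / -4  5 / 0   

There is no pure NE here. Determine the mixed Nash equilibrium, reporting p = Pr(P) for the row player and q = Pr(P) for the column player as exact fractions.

p = 1/2, q = 1/6

Each player's mixing probability is pinned down by making the *other* player indifferent.
The column player indifferent between P and Q: p·5 + (1−p)·(-4) = p·1 + (1−p)·0 ⟹ (-4) + 9p = 0 + 1p ⟹ p = 1/2.
The row player indifferent between P and Q: q·(-1) + (1−q)·6 = q·4 + (1−q)·5 ⟹ 6 + (-7)q = 5 + (-1)q ⟹ q = 1/6.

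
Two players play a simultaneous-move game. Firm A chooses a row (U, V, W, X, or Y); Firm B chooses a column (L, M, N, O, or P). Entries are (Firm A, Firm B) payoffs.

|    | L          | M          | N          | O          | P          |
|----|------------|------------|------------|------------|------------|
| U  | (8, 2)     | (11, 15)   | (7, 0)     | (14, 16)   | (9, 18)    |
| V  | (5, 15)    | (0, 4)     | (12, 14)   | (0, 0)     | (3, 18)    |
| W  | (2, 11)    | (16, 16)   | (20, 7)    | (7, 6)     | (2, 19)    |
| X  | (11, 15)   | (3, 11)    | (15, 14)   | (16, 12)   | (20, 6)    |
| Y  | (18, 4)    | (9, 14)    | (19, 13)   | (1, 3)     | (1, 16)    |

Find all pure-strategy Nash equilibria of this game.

None

Find each player's best response to every opponent strategy; NE are the intersections.
Firm A's best responses — vs L: Y (payoff 18); vs M: W (payoff 16); vs N: W (payoff 20); vs O: X (payoff 16); vs P: X (payoff 20).
Firm B's best responses — vs U: P (payoff 18); vs V: P (payoff 18); vs W: P (payoff 19); vs X: L (payoff 15); vs Y: P (payoff 16).
No cell has both players best-responding. For instance, Firm A's best reply to O is X, but against X Firm B prefers L over O.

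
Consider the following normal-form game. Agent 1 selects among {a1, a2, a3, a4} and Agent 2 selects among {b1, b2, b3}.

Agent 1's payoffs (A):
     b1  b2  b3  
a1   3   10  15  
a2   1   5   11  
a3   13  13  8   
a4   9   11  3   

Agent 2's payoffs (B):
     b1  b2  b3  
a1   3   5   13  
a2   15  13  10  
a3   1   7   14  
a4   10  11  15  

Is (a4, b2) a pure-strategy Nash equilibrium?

No

Holding Agent 2 at b2: Agent 1 gets 11 from a4 but could get 13 by switching to a3. Agent 1 has a profitable deviation.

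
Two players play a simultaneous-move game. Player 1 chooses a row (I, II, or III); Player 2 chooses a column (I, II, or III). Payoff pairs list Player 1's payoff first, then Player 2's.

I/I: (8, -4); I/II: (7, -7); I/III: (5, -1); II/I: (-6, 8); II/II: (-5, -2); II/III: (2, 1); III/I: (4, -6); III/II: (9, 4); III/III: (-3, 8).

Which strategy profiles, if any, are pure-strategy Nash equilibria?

(I, III)

A profile is a Nash equilibrium when each player is best-responding to the other.
Player 1's best responses — vs I: I (payoff 8); vs II: III (payoff 9); vs III: I (payoff 5).
Player 2's best responses — vs I: III (payoff -1); vs II: I (payoff 8); vs III: III (payoff 8).
The only mutual best response is (I, III); neither player gains by switching there.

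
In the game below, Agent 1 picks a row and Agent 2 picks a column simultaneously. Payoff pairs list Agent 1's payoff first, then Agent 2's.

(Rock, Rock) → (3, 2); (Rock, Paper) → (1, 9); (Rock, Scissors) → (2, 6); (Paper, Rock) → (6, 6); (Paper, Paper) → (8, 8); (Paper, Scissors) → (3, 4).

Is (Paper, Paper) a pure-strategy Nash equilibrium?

Holding Agent 2 at Paper: Agent 1 gets 8 from Paper, versus 1 from Rock. No profitable deviation for Agent 1.
Holding Agent 1 at Paper: Agent 2 gets 8 from Paper, versus 6 from Rock, 4 from Scissors. No profitable deviation for Agent 2 either.

Yes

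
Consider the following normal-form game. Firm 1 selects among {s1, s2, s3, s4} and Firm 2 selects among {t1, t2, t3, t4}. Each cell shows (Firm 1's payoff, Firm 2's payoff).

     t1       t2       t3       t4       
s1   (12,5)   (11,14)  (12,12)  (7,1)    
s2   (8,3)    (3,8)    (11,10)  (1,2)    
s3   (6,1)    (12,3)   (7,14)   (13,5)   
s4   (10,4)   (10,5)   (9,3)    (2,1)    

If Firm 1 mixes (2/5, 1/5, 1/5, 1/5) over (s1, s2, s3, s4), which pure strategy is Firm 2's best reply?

Firm 2's best reply maximizes expected payoff against the mix.
t1: (2/5)·5 + (1/5)·3 + (1/5)·1 + (1/5)·4 = 18/5
t2: (2/5)·14 + (1/5)·8 + (1/5)·3 + (1/5)·5 = 44/5
t3: (2/5)·12 + (1/5)·10 + (1/5)·14 + (1/5)·3 = 51/5
t4: (2/5)·1 + (1/5)·2 + (1/5)·5 + (1/5)·1 = 2
Highest expected payoff is 51/5, from t3.

t3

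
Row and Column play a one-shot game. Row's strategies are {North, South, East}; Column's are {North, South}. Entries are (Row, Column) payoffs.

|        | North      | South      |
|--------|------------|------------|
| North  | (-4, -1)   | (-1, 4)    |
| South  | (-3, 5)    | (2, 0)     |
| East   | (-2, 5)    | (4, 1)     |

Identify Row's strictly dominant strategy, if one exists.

East

A strategy is strictly dominant if it gives Row a strictly higher payoff than every other strategy, against every choice by the opponent.
East strictly dominates: vs North: -2 > each of {-4, -3}; vs South: 4 > each of {-1, 2}.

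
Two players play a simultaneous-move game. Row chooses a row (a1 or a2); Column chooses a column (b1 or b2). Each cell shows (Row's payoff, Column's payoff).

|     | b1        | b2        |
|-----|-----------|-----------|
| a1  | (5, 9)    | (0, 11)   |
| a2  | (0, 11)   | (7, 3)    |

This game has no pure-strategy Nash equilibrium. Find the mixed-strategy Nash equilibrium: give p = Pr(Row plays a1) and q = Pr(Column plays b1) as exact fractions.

Each player's mixing probability is pinned down by making the *other* player indifferent.
Column indifferent between b1 and b2: p·9 + (1−p)·11 = p·11 + (1−p)·3 ⟹ 11 + (-2)p = 3 + 8p ⟹ p = 4/5.
Row indifferent between a1 and a2: q·5 + (1−q)·0 = q·0 + (1−q)·7 ⟹ 0 + 5q = 7 + (-7)q ⟹ q = 7/12.

p = 4/5, q = 7/12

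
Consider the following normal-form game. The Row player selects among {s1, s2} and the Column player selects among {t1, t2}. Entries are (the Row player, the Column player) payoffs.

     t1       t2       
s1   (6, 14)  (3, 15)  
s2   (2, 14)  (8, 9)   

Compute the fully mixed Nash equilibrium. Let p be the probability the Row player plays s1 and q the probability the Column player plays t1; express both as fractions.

Each player's mixing probability is pinned down by making the *other* player indifferent.
The Column player indifferent between t1 and t2: p·14 + (1−p)·14 = p·15 + (1−p)·9 ⟹ 14 + 0p = 9 + 6p ⟹ p = 5/6.
The Row player indifferent between s1 and s2: q·6 + (1−q)·3 = q·2 + (1−q)·8 ⟹ 3 + 3q = 8 + (-6)q ⟹ q = 5/9.

p = 5/6, q = 5/9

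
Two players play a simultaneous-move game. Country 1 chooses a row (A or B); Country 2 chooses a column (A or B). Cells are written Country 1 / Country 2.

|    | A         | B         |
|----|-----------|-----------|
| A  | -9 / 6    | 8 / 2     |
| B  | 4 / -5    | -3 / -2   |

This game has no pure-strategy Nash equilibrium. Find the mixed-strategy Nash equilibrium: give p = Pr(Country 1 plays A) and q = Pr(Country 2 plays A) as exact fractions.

p = 3/7, q = 11/24

Each player's mixing probability is pinned down by making the *other* player indifferent.
Country 2 indifferent between A and B: p·6 + (1−p)·(-5) = p·2 + (1−p)·(-2) ⟹ (-5) + 11p = (-2) + 4p ⟹ p = 3/7.
Country 1 indifferent between A and B: q·(-9) + (1−q)·8 = q·4 + (1−q)·(-3) ⟹ 8 + (-17)q = (-3) + 7q ⟹ q = 11/24.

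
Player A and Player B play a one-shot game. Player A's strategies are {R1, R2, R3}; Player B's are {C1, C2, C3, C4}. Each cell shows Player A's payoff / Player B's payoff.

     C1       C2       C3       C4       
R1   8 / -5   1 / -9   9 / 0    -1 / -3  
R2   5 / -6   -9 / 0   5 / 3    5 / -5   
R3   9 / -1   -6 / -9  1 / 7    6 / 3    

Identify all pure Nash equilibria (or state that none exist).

(R1, C3)

Find each player's best response to every opponent strategy; NE are the intersections.
Player A's best responses — vs C1: R3 (payoff 9); vs C2: R1 (payoff 1); vs C3: R1 (payoff 9); vs C4: R3 (payoff 6).
Player B's best responses — vs R1: C3 (payoff 0); vs R2: C3 (payoff 3); vs R3: C3 (payoff 7).
The only mutual best response is (R1, C3); neither player gains by switching there.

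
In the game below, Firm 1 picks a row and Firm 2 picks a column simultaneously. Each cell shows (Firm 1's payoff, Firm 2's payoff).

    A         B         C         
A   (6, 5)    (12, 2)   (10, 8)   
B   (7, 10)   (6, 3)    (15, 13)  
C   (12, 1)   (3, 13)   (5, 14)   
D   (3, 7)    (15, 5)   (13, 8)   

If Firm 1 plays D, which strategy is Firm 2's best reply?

With Firm 1 fixed at D, Firm 2's payoffs are: A → 7, B → 5, C → 8.
The maximum is 8, achieved by C.

C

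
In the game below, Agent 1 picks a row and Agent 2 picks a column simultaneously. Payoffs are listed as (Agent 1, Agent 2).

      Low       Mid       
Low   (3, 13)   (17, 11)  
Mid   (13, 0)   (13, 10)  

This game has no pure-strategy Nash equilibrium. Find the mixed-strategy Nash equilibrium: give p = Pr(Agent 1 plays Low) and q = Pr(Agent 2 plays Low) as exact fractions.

In a mixed NE each player is indifferent between their pure strategies, so the opponent's mix sets the indifference.
Agent 2 indifferent between Low and Mid: p·13 + (1−p)·0 = p·11 + (1−p)·10 ⟹ 0 + 13p = 10 + 1p ⟹ p = 5/6.
Agent 1 indifferent between Low and Mid: q·3 + (1−q)·17 = q·13 + (1−q)·13 ⟹ 17 + (-14)q = 13 + 0q ⟹ q = 2/7.

p = 5/6, q = 2/7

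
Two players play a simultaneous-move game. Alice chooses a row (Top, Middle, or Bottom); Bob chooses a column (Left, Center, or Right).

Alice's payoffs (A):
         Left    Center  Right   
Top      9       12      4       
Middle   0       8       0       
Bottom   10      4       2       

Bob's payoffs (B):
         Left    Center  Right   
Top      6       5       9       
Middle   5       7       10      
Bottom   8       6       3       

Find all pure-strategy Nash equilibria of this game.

(Top, Right) and (Bottom, Left)

Check mutual best responses: a cell is a NE iff neither player can gain by unilaterally deviating.
Alice's best responses — vs Left: Bottom (payoff 10); vs Center: Top (payoff 12); vs Right: Top (payoff 4).
Bob's best responses — vs Top: Right (payoff 9); vs Middle: Right (payoff 10); vs Bottom: Left (payoff 8).
Mutual best responses occur at (Top, Right) and (Bottom, Left); at each, neither player gains by switching.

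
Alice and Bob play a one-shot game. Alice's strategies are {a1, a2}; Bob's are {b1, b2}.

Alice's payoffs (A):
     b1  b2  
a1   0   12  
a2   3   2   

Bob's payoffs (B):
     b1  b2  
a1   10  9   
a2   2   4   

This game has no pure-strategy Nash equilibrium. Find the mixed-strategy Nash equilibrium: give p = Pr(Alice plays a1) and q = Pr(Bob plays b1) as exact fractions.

p = 2/3, q = 10/13

In a mixed NE each player is indifferent between their pure strategies, so the opponent's mix sets the indifference.
Bob indifferent between b1 and b2: p·10 + (1−p)·2 = p·9 + (1−p)·4 ⟹ 2 + 8p = 4 + 5p ⟹ p = 2/3.
Alice indifferent between a1 and a2: q·0 + (1−q)·12 = q·3 + (1−q)·2 ⟹ 12 + (-12)q = 2 + 1q ⟹ q = 10/13.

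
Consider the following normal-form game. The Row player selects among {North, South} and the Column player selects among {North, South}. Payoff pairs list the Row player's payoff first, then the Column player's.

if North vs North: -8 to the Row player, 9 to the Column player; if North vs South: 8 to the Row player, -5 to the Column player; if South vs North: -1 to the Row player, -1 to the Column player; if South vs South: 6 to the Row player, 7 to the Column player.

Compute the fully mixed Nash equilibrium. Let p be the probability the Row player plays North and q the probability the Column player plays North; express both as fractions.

p = 4/11, q = 2/9

In a mixed NE each player is indifferent between their pure strategies, so the opponent's mix sets the indifference.
The Column player indifferent between North and South: p·9 + (1−p)·(-1) = p·(-5) + (1−p)·7 ⟹ (-1) + 10p = 7 + (-12)p ⟹ p = 4/11.
The Row player indifferent between North and South: q·(-8) + (1−q)·8 = q·(-1) + (1−q)·6 ⟹ 8 + (-16)q = 6 + (-7)q ⟹ q = 2/9.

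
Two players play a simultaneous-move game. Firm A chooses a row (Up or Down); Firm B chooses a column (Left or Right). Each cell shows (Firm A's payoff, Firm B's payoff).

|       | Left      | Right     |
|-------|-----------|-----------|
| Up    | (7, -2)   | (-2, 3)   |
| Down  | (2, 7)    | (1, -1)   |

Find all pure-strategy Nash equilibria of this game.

No pure-strategy Nash equilibrium

Find each player's best response to every opponent strategy; NE are the intersections.
Firm A's best responses — vs Left: Up (payoff 7); vs Right: Down (payoff 1).
Firm B's best responses — vs Up: Right (payoff 3); vs Down: Left (payoff 7).
No cell has both players best-responding. For instance, Firm A's best reply to Right is Down, but against Down Firm B prefers Left over Right.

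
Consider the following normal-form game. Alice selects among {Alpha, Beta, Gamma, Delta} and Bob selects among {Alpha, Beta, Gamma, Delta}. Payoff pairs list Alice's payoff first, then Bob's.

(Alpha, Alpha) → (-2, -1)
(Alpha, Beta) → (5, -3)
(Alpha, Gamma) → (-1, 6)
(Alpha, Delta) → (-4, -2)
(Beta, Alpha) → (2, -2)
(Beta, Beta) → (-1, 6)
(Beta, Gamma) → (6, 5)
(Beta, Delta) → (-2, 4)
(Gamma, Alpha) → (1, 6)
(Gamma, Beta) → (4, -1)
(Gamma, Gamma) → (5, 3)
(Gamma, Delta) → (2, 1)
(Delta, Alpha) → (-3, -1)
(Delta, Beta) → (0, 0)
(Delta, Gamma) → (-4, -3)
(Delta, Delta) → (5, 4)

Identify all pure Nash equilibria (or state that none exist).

A profile is a Nash equilibrium when each player is best-responding to the other.
Alice's best responses — vs Alpha: Beta (payoff 2); vs Beta: Alpha (payoff 5); vs Gamma: Beta (payoff 6); vs Delta: Delta (payoff 5).
Bob's best responses — vs Alpha: Gamma (payoff 6); vs Beta: Beta (payoff 6); vs Gamma: Alpha (payoff 6); vs Delta: Delta (payoff 4).
The only mutual best response is (Delta, Delta); neither player gains by switching there.

(Delta, Delta)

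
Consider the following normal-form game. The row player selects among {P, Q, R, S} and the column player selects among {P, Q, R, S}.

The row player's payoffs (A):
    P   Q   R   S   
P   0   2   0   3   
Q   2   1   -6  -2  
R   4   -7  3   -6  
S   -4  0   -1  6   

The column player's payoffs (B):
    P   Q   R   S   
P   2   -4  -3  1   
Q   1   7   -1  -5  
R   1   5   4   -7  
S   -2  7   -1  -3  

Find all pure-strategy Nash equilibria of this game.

None

Find each player's best response to every opponent strategy; NE are the intersections.
The row player's best responses — vs P: R (payoff 4); vs Q: P (payoff 2); vs R: R (payoff 3); vs S: S (payoff 6).
The column player's best responses — vs P: P (payoff 2); vs Q: Q (payoff 7); vs R: Q (payoff 5); vs S: Q (payoff 7).
No cell has both players best-responding. For instance, the row player's best reply to P is R, but against R the column player prefers Q over P.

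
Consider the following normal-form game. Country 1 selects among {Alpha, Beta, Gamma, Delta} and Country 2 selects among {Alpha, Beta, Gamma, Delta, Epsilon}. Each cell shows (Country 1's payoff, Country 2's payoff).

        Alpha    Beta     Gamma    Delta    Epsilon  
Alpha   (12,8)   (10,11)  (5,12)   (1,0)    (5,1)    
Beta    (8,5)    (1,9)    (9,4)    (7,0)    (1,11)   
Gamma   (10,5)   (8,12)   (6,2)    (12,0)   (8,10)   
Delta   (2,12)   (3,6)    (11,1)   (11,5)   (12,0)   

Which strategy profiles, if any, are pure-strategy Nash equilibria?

None

Check mutual best responses: a cell is a NE iff neither player can gain by unilaterally deviating.
Country 1's best responses — vs Alpha: Alpha (payoff 12); vs Beta: Alpha (payoff 10); vs Gamma: Delta (payoff 11); vs Delta: Gamma (payoff 12); vs Epsilon: Delta (payoff 12).
Country 2's best responses — vs Alpha: Gamma (payoff 12); vs Beta: Epsilon (payoff 11); vs Gamma: Beta (payoff 12); vs Delta: Alpha (payoff 12).
No cell has both players best-responding. For instance, Country 1's best reply to Alpha is Alpha, but against Alpha Country 2 prefers Gamma over Alpha.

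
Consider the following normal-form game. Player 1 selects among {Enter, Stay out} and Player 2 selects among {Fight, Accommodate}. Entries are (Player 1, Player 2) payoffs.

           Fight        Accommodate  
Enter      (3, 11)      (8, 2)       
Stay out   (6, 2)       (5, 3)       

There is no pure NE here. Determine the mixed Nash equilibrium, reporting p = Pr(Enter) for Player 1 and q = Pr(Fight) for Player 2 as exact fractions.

p = 1/10, q = 1/2

In a mixed NE each player is indifferent between their pure strategies, so the opponent's mix sets the indifference.
Player 2 indifferent between Fight and Accommodate: p·11 + (1−p)·2 = p·2 + (1−p)·3 ⟹ 2 + 9p = 3 + (-1)p ⟹ p = 1/10.
Player 1 indifferent between Enter and Stay out: q·3 + (1−q)·8 = q·6 + (1−q)·5 ⟹ 8 + (-5)q = 5 + 1q ⟹ q = 1/2.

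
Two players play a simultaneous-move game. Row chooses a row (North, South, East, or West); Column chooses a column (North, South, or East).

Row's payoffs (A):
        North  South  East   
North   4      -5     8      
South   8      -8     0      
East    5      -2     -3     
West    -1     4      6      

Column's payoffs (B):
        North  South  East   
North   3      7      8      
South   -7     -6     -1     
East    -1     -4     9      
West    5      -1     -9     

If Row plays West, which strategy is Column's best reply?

North

With Row fixed at West, Column's payoffs are: North → 5, South → -1, East → -9.
The maximum is 5, achieved by North.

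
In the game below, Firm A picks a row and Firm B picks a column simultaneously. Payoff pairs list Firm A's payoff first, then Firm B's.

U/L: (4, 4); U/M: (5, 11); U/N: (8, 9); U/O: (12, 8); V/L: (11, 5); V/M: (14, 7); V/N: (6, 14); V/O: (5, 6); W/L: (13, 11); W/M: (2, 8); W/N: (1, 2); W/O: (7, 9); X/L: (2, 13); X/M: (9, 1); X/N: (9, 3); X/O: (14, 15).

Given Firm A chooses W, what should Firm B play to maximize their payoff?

With Firm A fixed at W, Firm B's payoffs are: L → 11, M → 8, N → 2, O → 9.
The maximum is 11, achieved by L.

L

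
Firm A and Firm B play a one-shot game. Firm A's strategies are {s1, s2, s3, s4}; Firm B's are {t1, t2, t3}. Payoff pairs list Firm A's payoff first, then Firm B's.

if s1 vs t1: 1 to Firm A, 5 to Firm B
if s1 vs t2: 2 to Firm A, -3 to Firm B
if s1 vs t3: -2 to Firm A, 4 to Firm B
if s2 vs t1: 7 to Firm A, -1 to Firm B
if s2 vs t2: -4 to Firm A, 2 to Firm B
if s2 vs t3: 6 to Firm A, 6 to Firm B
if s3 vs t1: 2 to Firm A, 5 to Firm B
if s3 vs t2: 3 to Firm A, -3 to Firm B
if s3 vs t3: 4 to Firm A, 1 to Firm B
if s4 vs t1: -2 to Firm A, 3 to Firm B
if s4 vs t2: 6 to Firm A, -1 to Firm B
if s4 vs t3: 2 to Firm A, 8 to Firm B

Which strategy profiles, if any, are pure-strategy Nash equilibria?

(s2, t3)

Find each player's best response to every opponent strategy; NE are the intersections.
Firm A's best responses — vs t1: s2 (payoff 7); vs t2: s4 (payoff 6); vs t3: s2 (payoff 6).
Firm B's best responses — vs s1: t1 (payoff 5); vs s2: t3 (payoff 6); vs s3: t1 (payoff 5); vs s4: t3 (payoff 8).
The only mutual best response is (s2, t3); neither player gains by switching there.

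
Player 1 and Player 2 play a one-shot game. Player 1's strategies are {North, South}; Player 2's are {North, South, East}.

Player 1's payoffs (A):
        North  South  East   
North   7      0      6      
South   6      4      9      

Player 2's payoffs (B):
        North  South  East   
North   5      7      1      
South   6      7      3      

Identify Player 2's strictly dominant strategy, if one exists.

Check whether one of Player 2's strategies beats all alternatives regardless of what the opponent does.
South strictly dominates: vs North: 7 > each of {5, 1}; vs South: 7 > each of {6, 3}.

South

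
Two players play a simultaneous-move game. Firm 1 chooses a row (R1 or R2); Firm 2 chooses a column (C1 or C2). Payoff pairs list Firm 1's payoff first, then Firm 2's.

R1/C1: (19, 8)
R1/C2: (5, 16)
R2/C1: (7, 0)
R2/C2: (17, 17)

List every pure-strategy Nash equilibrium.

Find each player's best response to every opponent strategy; NE are the intersections.
Firm 1's best responses — vs C1: R1 (payoff 19); vs C2: R2 (payoff 17).
Firm 2's best responses — vs R1: C2 (payoff 16); vs R2: C2 (payoff 17).
The only mutual best response is (R2, C2); neither player gains by switching there.

(R2, C2)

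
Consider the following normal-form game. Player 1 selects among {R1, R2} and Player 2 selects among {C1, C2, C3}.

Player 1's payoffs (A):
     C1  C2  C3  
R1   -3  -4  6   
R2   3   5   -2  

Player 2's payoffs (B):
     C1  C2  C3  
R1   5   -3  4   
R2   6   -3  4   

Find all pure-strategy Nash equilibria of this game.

Check mutual best responses: a cell is a NE iff neither player can gain by unilaterally deviating.
Player 1's best responses — vs C1: R2 (payoff 3); vs C2: R2 (payoff 5); vs C3: R1 (payoff 6).
Player 2's best responses — vs R1: C1 (payoff 5); vs R2: C1 (payoff 6).
The only mutual best response is (R2, C1); neither player gains by switching there.

(R2, C1)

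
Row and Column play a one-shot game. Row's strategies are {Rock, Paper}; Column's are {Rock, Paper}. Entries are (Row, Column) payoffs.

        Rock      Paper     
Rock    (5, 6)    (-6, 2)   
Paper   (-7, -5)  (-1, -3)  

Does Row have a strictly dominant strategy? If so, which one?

No strictly dominant strategy

A strategy is strictly dominant if it gives Row a strictly higher payoff than every other strategy, against every choice by the opponent.
Rock is not dominant: against Paper, Paper gives -1 > -6.
Paper is not dominant: against Rock, Rock gives 5 > -7.
No single strategy is best against every opponent action.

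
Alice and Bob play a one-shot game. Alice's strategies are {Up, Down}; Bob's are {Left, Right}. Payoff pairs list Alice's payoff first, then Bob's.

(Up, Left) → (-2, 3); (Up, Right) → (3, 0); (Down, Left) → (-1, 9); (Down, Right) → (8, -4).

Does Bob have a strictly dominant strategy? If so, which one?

Check whether one of Bob's strategies beats all alternatives regardless of what the opponent does.
Left strictly dominates: vs Up: 3 > 0; vs Down: 9 > -4.

Left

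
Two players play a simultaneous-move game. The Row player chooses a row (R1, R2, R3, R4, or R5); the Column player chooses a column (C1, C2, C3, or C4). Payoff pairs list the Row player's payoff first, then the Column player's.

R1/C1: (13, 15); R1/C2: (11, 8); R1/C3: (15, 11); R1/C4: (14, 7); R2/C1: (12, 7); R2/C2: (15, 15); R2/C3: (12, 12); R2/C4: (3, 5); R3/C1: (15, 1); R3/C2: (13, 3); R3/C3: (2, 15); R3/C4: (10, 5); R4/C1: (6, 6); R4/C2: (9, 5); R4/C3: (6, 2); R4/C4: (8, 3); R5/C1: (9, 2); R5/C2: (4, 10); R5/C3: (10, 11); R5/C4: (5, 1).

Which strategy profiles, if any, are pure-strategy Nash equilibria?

A profile is a Nash equilibrium when each player is best-responding to the other.
The Row player's best responses — vs C1: R3 (payoff 15); vs C2: R2 (payoff 15); vs C3: R1 (payoff 15); vs C4: R1 (payoff 14).
The Column player's best responses — vs R1: C1 (payoff 15); vs R2: C2 (payoff 15); vs R3: C3 (payoff 15); vs R4: C1 (payoff 6); vs R5: C3 (payoff 11).
The only mutual best response is (R2, C2); neither player gains by switching there.

(R2, C2)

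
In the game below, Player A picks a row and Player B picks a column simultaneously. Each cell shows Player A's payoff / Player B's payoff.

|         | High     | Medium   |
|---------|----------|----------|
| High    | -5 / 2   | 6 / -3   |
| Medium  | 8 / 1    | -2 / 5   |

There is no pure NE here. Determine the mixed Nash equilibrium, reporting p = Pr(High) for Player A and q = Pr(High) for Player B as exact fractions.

Each player's mixing probability is pinned down by making the *other* player indifferent.
Player B indifferent between High and Medium: p·2 + (1−p)·1 = p·(-3) + (1−p)·5 ⟹ 1 + 1p = 5 + (-8)p ⟹ p = 4/9.
Player A indifferent between High and Medium: q·(-5) + (1−q)·6 = q·8 + (1−q)·(-2) ⟹ 6 + (-11)q = (-2) + 10q ⟹ q = 8/21.

p = 4/9, q = 8/21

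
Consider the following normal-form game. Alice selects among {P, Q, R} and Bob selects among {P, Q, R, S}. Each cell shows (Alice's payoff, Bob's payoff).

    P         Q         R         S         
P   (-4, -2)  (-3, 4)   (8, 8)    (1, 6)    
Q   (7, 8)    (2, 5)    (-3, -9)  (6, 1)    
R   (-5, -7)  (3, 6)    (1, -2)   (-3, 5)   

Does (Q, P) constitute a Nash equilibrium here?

Yes

Holding Bob at P: Alice gets 7 from Q, versus -4 from P, -5 from R. No profitable deviation for Alice.
Holding Alice at Q: Bob gets 8 from P, versus 5 from Q, -9 from R, 1 from S. No profitable deviation for Bob either.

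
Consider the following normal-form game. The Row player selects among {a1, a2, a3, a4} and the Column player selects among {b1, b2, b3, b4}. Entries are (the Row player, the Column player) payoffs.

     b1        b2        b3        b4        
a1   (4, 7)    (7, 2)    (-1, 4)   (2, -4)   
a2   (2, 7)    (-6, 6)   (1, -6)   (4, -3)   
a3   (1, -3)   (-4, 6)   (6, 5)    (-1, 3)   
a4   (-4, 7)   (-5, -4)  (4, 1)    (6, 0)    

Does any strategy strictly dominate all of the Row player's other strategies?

None

A strategy is strictly dominant if it gives the Row player a strictly higher payoff than every other strategy, against every choice by the opponent.
a1 is not dominant: against b3, a2 gives 1 > -1.
a2 is not dominant: against b1, a1 gives 4 > 2.
a3 is not dominant: against b1, a1 gives 4 > 1.
a4 is not dominant: against b1, a1 gives 4 > -4.
No single strategy is best against every opponent action.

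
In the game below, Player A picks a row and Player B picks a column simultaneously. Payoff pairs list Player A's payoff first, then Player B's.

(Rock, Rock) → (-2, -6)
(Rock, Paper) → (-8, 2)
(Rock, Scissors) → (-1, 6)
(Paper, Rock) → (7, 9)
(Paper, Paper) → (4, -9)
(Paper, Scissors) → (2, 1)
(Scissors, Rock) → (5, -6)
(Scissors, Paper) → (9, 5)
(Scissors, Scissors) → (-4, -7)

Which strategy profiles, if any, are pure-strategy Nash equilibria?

(Paper, Rock) and (Scissors, Paper)

A profile is a Nash equilibrium when each player is best-responding to the other.
Player A's best responses — vs Rock: Paper (payoff 7); vs Paper: Scissors (payoff 9); vs Scissors: Paper (payoff 2).
Player B's best responses — vs Rock: Scissors (payoff 6); vs Paper: Rock (payoff 9); vs Scissors: Paper (payoff 5).
Mutual best responses occur at (Paper, Rock) and (Scissors, Paper); at each, neither player gains by switching.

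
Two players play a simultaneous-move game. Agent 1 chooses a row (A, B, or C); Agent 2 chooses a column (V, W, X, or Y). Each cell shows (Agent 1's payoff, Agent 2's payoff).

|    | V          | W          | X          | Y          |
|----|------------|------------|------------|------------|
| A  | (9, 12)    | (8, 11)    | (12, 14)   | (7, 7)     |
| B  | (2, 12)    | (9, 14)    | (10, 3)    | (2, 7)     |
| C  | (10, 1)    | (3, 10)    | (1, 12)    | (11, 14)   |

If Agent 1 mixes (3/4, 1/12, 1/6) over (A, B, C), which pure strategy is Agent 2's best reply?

X

Compute Agent 2's expected payoff from each pure strategy against the given mix.
V: (3/4)·12 + (1/12)·12 + (1/6)·1 = 61/6
W: (3/4)·11 + (1/12)·14 + (1/6)·10 = 133/12
X: (3/4)·14 + (1/12)·3 + (1/6)·12 = 51/4
Y: (3/4)·7 + (1/12)·7 + (1/6)·14 = 49/6
Highest expected payoff is 51/4, from X.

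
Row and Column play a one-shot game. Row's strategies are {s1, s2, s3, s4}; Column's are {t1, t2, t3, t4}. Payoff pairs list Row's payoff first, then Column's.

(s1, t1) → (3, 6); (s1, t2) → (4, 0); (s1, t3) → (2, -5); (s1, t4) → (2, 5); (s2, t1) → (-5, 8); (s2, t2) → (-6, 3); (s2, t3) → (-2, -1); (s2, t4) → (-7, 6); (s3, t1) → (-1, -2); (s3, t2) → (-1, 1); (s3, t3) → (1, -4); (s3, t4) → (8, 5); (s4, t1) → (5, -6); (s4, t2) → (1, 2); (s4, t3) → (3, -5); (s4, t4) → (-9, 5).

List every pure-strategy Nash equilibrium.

A profile is a Nash equilibrium when each player is best-responding to the other.
Row's best responses — vs t1: s4 (payoff 5); vs t2: s1 (payoff 4); vs t3: s4 (payoff 3); vs t4: s3 (payoff 8).
Column's best responses — vs s1: t1 (payoff 6); vs s2: t1 (payoff 8); vs s3: t4 (payoff 5); vs s4: t4 (payoff 5).
The only mutual best response is (s3, t4); neither player gains by switching there.

(s3, t4)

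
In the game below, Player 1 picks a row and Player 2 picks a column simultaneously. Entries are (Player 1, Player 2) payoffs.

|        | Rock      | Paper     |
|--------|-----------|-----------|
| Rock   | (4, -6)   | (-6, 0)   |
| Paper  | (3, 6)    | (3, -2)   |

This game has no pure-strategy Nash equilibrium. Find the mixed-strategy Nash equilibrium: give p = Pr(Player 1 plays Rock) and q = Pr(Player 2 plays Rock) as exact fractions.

Each player's mixing probability is pinned down by making the *other* player indifferent.
Player 2 indifferent between Rock and Paper: p·(-6) + (1−p)·6 = p·0 + (1−p)·(-2) ⟹ 6 + (-12)p = (-2) + 2p ⟹ p = 4/7.
Player 1 indifferent between Rock and Paper: q·4 + (1−q)·(-6) = q·3 + (1−q)·3 ⟹ (-6) + 10q = 3 + 0q ⟹ q = 9/10.

p = 4/7, q = 9/10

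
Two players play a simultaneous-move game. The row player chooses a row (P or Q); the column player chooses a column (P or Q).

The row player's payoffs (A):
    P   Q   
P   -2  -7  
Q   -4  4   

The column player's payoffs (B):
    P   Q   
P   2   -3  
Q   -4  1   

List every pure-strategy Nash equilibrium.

(P, P) and (Q, Q)

Check mutual best responses: a cell is a NE iff neither player can gain by unilaterally deviating.
The row player's best responses — vs P: P (payoff -2); vs Q: Q (payoff 4).
The column player's best responses — vs P: P (payoff 2); vs Q: Q (payoff 1).
Mutual best responses occur at (P, P) and (Q, Q); at each, neither player gains by switching.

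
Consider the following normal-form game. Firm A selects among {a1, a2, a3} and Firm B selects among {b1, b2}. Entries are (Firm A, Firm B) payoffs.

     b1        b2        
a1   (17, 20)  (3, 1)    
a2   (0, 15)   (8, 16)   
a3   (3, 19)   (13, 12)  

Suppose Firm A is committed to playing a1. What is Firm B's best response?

With Firm A fixed at a1, Firm B's payoffs are: b1 → 20, b2 → 1.
The maximum is 20, achieved by b1.

b1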